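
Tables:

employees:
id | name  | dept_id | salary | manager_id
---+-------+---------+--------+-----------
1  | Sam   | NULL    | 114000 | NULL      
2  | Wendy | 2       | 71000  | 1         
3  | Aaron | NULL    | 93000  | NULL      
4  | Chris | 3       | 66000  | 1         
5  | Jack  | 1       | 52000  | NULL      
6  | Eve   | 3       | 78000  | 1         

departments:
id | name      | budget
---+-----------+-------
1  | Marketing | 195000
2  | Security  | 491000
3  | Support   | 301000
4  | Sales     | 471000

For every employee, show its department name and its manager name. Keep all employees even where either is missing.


Two LEFT JOINs from the same base table employees: one to departments via dept_id, one to employees itself via manager_id. Both are LEFT so every employee is preserved.
Match against departments:
  - employee 1 (Sam): dept_id=NULL, no match -> kept with NULL
  - employee 2 (Wendy): dept_id=2 -> matches Security
  - employee 3 (Aaron): dept_id=NULL, no match -> kept with NULL
  - employee 4 (Chris): dept_id=3 -> matches Support
  - employee 5 (Jack): dept_id=1 -> matches Marketing
  - employee 6 (Eve): dept_id=3 -> matches Support
Match against employees (self):
  - employee 1 (Sam): manager_id=NULL -> NULL
  - employee 2 (Wendy): manager_id=1 -> Sam
  - employee 3 (Aaron): manager_id=NULL -> NULL
  - employee 4 (Chris): manager_id=1 -> Sam
  - employee 5 (Jack): manager_id=NULL -> NULL
  - employee 6 (Eve): manager_id=1 -> Sam

SQL:
SELECT a.name, b.name AS department, c.name AS manager
FROM employees a
LEFT JOIN departments b ON a.dept_id = b.id
LEFT JOIN employees c ON a.manager_id = c.id

Result:
name  | department | manager
------+------------+--------
Sam   | NULL       | NULL   
Wendy | Security   | Sam    
Aaron | NULL       | NULL   
Chris | Support    | Sam    
Jack  | Marketing  | NULL   
Eve   | Support    | Sam    


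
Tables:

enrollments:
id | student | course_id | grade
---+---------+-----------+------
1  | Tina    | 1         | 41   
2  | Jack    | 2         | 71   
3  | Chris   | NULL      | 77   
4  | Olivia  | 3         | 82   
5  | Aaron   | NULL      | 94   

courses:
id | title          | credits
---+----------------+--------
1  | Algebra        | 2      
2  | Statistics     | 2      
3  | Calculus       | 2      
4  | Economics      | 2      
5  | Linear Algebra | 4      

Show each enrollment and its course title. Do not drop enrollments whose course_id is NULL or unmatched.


LEFT JOIN keeps every row from enrollments (the left table); where course_id has no match in courses, the course columns become NULL. Walk through each enrollment:
  - enrollment 1 (Tina): course_id=1 -> matches Algebra
  - enrollment 2 (Jack): course_id=2 -> matches Statistics
  - enrollment 3 (Chris): course_id=NULL, no match -> kept with NULL
  - enrollment 4 (Olivia): course_id=3 -> matches Calculus
  - enrollment 5 (Aaron): course_id=NULL, no match -> kept with NULL
All 5 rows appear; 2 have NULL course.

SQL:
SELECT a.student, b.title AS course
FROM enrollments a
LEFT JOIN courses b ON a.course_id = b.id

Result:
student | course    
--------+-----------
Tina    | Algebra   
Jack    | Statistics
Chris   | NULL      
Olivia  | Calculus  
Aaron   | NULL      


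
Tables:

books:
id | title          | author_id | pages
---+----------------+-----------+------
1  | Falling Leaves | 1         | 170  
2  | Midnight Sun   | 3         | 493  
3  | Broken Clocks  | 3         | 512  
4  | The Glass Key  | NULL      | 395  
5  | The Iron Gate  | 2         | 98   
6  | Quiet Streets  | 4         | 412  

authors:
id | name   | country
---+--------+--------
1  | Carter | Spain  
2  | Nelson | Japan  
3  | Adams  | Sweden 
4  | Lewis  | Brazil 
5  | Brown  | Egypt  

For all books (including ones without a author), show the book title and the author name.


LEFT JOIN keeps every row from books (the left table); where author_id has no match in authors, the author columns become NULL. Walk through each book:
  - book 1 (Falling Leaves): author_id=1 -> matches Carter
  - book 2 (Midnight Sun): author_id=3 -> matches Adams
  - book 3 (Broken Clocks): author_id=3 -> matches Adams
  - book 4 (The Glass Key): author_id=NULL, no match -> kept with NULL
  - book 5 (The Iron Gate): author_id=2 -> matches Nelson
  - book 6 (Quiet Streets): author_id=4 -> matches Lewis
All 6 rows appear; 1 has NULL author.

SQL:
SELECT a.title, b.name AS author
FROM books a
LEFT JOIN authors b ON a.author_id = b.id

Result:
title          | author
---------------+-------
Falling Leaves | Carter
Midnight Sun   | Adams 
Broken Clocks  | Adams 
The Glass Key  | NULL  
The Iron Gate  | Nelson
Quiet Streets  | Lewis 


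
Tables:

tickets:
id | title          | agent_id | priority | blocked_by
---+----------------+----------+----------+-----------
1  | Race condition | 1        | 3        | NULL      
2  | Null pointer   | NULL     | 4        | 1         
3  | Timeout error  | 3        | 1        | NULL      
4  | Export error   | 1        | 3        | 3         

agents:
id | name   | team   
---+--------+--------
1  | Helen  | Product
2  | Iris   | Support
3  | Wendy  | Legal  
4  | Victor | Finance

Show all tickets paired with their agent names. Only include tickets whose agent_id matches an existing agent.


INNER JOIN keeps only tickets rows whose agent_id matches an id in agents. Walk through each ticket:
  - ticket 1 (Race condition): agent_id=1 -> matches Helen
  - ticket 2 (Null pointer): agent_id=NULL, no match -> dropped
  - ticket 3 (Timeout error): agent_id=3 -> matches Wendy
  - ticket 4 (Export error): agent_id=1 -> matches Helen
So 1 of 4 rows is dropped.

SQL:
SELECT a.title, b.name AS agent
FROM tickets a
INNER JOIN agents b ON a.agent_id = b.id

Result:
title          | agent
---------------+------
Race condition | Helen
Timeout error  | Wendy
Export error   | Helen


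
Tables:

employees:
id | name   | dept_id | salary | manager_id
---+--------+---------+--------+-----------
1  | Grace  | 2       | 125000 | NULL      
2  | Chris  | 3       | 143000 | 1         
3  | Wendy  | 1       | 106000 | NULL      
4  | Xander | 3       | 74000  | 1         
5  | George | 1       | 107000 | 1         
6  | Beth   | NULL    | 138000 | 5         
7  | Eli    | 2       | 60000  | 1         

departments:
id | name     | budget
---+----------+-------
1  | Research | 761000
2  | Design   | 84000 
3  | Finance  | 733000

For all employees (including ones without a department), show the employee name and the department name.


LEFT JOIN keeps every row from employees (the left table); where dept_id has no match in departments, the department columns become NULL. Walk through each employee:
  - employee 1 (Grace): dept_id=2 -> matches Design
  - employee 2 (Chris): dept_id=3 -> matches Finance
  - employee 3 (Wendy): dept_id=1 -> matches Research
  - employee 4 (Xander): dept_id=3 -> matches Finance
  - employee 5 (George): dept_id=1 -> matches Research
  - employee 6 (Beth): dept_id=NULL, no match -> kept with NULL
  - employee 7 (Eli): dept_id=2 -> matches Design
All 7 rows appear; 1 has NULL department.

SQL:
SELECT a.name, b.name AS department
FROM employees a
LEFT JOIN departments b ON a.dept_id = b.id

Result:
name   | department
-------+-----------
Grace  | Design    
Chris  | Finance   
Wendy  | Research  
Xander | Finance   
George | Research  
Beth   | NULL      
Eli    | Design    


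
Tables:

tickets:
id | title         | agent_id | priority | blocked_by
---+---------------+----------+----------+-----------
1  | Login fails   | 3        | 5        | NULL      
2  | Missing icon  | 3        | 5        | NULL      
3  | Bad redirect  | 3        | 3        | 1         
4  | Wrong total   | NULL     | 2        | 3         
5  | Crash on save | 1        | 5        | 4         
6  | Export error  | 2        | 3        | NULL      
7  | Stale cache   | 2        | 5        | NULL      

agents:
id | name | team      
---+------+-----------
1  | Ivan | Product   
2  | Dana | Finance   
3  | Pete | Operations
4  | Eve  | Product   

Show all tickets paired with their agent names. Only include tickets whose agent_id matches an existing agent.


INNER JOIN keeps only tickets rows whose agent_id matches an id in agents. Walk through each ticket:
  - ticket 1 (Login fails): agent_id=3 -> matches Pete
  - ticket 2 (Missing icon): agent_id=3 -> matches Pete
  - ticket 3 (Bad redirect): agent_id=3 -> matches Pete
  - ticket 4 (Wrong total): agent_id=NULL, no match -> dropped
  - ticket 5 (Crash on save): agent_id=1 -> matches Ivan
  - ticket 6 (Export error): agent_id=2 -> matches Dana
  - ticket 7 (Stale cache): agent_id=2 -> matches Dana
So 1 of 7 rows is dropped.

SQL:
SELECT a.title, b.name AS agent
FROM tickets a
INNER JOIN agents b ON a.agent_id = b.id

Result:
title         | agent
--------------+------
Login fails   | Pete 
Missing icon  | Pete 
Bad redirect  | Pete 
Crash on save | Ivan 
Export error  | Dana 
Stale cache   | Dana 


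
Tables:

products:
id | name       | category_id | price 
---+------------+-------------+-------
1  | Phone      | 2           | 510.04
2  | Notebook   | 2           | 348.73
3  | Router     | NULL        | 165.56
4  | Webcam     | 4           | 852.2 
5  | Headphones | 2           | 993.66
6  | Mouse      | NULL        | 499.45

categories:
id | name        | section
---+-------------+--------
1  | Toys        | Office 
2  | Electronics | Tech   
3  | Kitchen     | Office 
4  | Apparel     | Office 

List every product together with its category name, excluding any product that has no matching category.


INNER JOIN keeps only products rows whose category_id matches an id in categories. Walk through each product:
  - product 1 (Phone): category_id=2 -> matches Electronics
  - product 2 (Notebook): category_id=2 -> matches Electronics
  - product 3 (Router): category_id=NULL, no match -> dropped
  - product 4 (Webcam): category_id=4 -> matches Apparel
  - product 5 (Headphones): category_id=2 -> matches Electronics
  - product 6 (Mouse): category_id=NULL, no match -> dropped
So 2 of 6 rows are dropped.

SQL:
SELECT a.name, b.name AS category
FROM products a
INNER JOIN categories b ON a.category_id = b.id

Result:
name       | category   
-----------+------------
Phone      | Electronics
Notebook   | Electronics
Webcam     | Apparel    
Headphones | Electronics


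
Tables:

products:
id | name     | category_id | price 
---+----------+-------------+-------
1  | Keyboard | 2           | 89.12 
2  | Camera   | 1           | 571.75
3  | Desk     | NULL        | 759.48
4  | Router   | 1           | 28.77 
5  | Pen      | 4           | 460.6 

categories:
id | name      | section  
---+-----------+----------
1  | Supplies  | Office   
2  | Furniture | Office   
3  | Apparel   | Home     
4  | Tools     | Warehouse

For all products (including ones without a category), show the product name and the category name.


LEFT JOIN keeps every row from products (the left table); where category_id has no match in categories, the category columns become NULL. Walk through each product:
  - product 1 (Keyboard): category_id=2 -> matches Furniture
  - product 2 (Camera): category_id=1 -> matches Supplies
  - product 3 (Desk): category_id=NULL, no match -> kept with NULL
  - product 4 (Router): category_id=1 -> matches Supplies
  - product 5 (Pen): category_id=4 -> matches Tools
All 5 rows appear; 1 has NULL category.

SQL:
SELECT a.name, b.name AS category
FROM products a
LEFT JOIN categories b ON a.category_id = b.id

Result:
name     | category 
---------+----------
Keyboard | Furniture
Camera   | Supplies 
Desk     | NULL     
Router   | Supplies 
Pen      | Tools    


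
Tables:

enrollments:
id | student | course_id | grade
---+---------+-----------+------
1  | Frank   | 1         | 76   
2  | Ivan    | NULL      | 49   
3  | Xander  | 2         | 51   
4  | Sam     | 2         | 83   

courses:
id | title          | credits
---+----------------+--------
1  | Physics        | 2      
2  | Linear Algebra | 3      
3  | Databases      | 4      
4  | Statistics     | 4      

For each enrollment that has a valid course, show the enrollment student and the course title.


INNER JOIN keeps only enrollments rows whose course_id matches an id in courses. Walk through each enrollment:
  - enrollment 1 (Frank): course_id=1 -> matches Physics
  - enrollment 2 (Ivan): course_id=NULL, no match -> dropped
  - enrollment 3 (Xander): course_id=2 -> matches Linear Algebra
  - enrollment 4 (Sam): course_id=2 -> matches Linear Algebra
So 1 of 4 rows is dropped.

SQL:
SELECT a.student, b.title AS course
FROM enrollments a
INNER JOIN courses b ON a.course_id = b.id

Result:
student | course        
--------+---------------
Frank   | Physics       
Xander  | Linear Algebra
Sam     | Linear Algebra


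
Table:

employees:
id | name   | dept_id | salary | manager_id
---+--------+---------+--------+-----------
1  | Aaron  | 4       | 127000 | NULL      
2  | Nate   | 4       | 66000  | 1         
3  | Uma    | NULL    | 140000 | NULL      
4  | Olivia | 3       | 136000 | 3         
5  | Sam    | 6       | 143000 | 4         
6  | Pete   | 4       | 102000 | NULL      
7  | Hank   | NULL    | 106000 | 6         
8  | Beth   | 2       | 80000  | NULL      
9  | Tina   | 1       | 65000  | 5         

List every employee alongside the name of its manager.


This is a self-join: employees is joined to a second copy of itself, matching each row's manager_id to another row's id. Use LEFT JOIN so rows with manager_id=NULL are kept.
  - employee 1 (Aaron): manager_id=NULL -> NULL
  - employee 2 (Nate): manager_id=1 -> Aaron
  - employee 3 (Uma): manager_id=NULL -> NULL
  - employee 4 (Olivia): manager_id=3 -> Uma
  - employee 5 (Sam): manager_id=4 -> Olivia
  - employee 6 (Pete): manager_id=NULL -> NULL
  - employee 7 (Hank): manager_id=6 -> Pete
  - employee 8 (Beth): manager_id=NULL -> NULL
  - employee 9 (Tina): manager_id=5 -> Sam

SQL:
SELECT a.name AS item, b.name AS manager
FROM employees a
LEFT JOIN employees b ON a.manager_id = b.id

Result:
item   | manager
-------+--------
Aaron  | NULL   
Nate   | Aaron  
Uma    | NULL   
Olivia | Uma    
Sam    | Olivia 
Pete   | NULL   
Hank   | Pete   
Beth   | NULL   
Tina   | Sam    


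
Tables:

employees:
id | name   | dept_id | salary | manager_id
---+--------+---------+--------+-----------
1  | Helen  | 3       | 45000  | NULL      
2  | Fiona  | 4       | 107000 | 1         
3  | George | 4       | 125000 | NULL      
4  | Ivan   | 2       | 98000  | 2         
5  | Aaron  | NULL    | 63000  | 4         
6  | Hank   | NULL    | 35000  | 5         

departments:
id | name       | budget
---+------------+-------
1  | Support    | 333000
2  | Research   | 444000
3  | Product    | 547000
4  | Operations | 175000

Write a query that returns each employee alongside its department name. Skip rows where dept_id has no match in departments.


INNER JOIN keeps only employees rows whose dept_id matches an id in departments. Walk through each employee:
  - employee 1 (Helen): dept_id=3 -> matches Product
  - employee 2 (Fiona): dept_id=4 -> matches Operations
  - employee 3 (George): dept_id=4 -> matches Operations
  - employee 4 (Ivan): dept_id=2 -> matches Research
  - employee 5 (Aaron): dept_id=NULL, no match -> dropped
  - employee 6 (Hank): dept_id=NULL, no match -> dropped
So 2 of 6 rows are dropped.

SQL:
SELECT a.name, b.name AS department
FROM employees a
INNER JOIN departments b ON a.dept_id = b.id

Result:
name   | department
-------+-----------
Helen  | Product   
Fiona  | Operations
George | Operations
Ivan   | Research  


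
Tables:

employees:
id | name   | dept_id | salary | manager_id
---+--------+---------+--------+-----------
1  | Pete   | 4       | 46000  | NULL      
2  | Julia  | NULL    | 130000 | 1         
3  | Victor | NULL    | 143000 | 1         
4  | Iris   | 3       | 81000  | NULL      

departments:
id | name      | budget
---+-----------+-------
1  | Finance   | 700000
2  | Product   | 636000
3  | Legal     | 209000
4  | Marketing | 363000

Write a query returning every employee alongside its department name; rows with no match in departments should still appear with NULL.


LEFT JOIN keeps every row from employees (the left table); where dept_id has no match in departments, the department columns become NULL. Walk through each employee:
  - employee 1 (Pete): dept_id=4 -> matches Marketing
  - employee 2 (Julia): dept_id=NULL, no match -> kept with NULL
  - employee 3 (Victor): dept_id=NULL, no match -> kept with NULL
  - employee 4 (Iris): dept_id=3 -> matches Legal
All 4 rows appear; 2 have NULL department.

SQL:
SELECT a.name, b.name AS department
FROM employees a
LEFT JOIN departments b ON a.dept_id = b.id

Result:
name   | department
-------+-----------
Pete   | Marketing 
Julia  | NULL      
Victor | NULL      
Iris   | Legal     


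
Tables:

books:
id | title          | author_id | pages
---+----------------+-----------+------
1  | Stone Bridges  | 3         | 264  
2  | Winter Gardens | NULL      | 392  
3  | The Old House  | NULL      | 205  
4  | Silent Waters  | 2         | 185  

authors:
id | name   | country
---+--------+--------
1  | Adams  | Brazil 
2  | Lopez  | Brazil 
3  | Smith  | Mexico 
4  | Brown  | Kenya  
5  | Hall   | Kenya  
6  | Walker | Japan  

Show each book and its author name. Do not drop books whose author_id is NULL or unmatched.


LEFT JOIN keeps every row from books (the left table); where author_id has no match in authors, the author columns become NULL. Walk through each book:
  - book 1 (Stone Bridges): author_id=3 -> matches Smith
  - book 2 (Winter Gardens): author_id=NULL, no match -> kept with NULL
  - book 3 (The Old House): author_id=NULL, no match -> kept with NULL
  - book 4 (Silent Waters): author_id=2 -> matches Lopez
All 4 rows appear; 2 have NULL author.

SQL:
SELECT a.title, b.name AS author
FROM books a
LEFT JOIN authors b ON a.author_id = b.id

Result:
title          | author
---------------+-------
Stone Bridges  | Smith 
Winter Gardens | NULL  
The Old House  | NULL  
Silent Waters  | Lopez 


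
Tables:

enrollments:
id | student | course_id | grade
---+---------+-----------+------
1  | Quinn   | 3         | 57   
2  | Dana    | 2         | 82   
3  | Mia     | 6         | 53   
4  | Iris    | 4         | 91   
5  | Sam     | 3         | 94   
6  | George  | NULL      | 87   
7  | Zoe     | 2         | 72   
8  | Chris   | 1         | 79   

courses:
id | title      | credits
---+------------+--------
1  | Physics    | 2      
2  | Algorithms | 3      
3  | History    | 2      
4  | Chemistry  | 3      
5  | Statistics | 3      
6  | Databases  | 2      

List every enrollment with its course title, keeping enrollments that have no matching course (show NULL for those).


LEFT JOIN keeps every row from enrollments (the left table); where course_id has no match in courses, the course columns become NULL. Walk through each enrollment:
  - enrollment 1 (Quinn): course_id=3 -> matches History
  - enrollment 2 (Dana): course_id=2 -> matches Algorithms
  - enrollment 3 (Mia): course_id=6 -> matches Databases
  - enrollment 4 (Iris): course_id=4 -> matches Chemistry
  - enrollment 5 (Sam): course_id=3 -> matches History
  - enrollment 6 (George): course_id=NULL, no match -> kept with NULL
  - enrollment 7 (Zoe): course_id=2 -> matches Algorithms
  - enrollment 8 (Chris): course_id=1 -> matches Physics
All 8 rows appear; 1 has NULL course.

SQL:
SELECT a.student, b.title AS course
FROM enrollments a
LEFT JOIN courses b ON a.course_id = b.id

Result:
student | course    
--------+-----------
Quinn   | History   
Dana    | Algorithms
Mia     | Databases 
Iris    | Chemistry 
Sam     | History   
George  | NULL      
Zoe     | Algorithms
Chris   | Physics   


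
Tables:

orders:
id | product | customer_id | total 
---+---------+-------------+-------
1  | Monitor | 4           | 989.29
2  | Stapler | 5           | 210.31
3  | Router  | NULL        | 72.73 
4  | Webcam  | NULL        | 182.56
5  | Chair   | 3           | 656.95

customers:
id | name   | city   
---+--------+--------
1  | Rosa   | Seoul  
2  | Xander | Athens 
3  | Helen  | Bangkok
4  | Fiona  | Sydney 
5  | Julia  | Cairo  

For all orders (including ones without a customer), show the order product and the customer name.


LEFT JOIN keeps every row from orders (the left table); where customer_id has no match in customers, the customer columns become NULL. Walk through each order:
  - order 1 (Monitor): customer_id=4 -> matches Fiona
  - order 2 (Stapler): customer_id=5 -> matches Julia
  - order 3 (Router): customer_id=NULL, no match -> kept with NULL
  - order 4 (Webcam): customer_id=NULL, no match -> kept with NULL
  - order 5 (Chair): customer_id=3 -> matches Helen
All 5 rows appear; 2 have NULL customer.

SQL:
SELECT a.product, b.name AS customer
FROM orders a
LEFT JOIN customers b ON a.customer_id = b.id

Result:
product | customer
--------+---------
Monitor | Fiona   
Stapler | Julia   
Router  | NULL    
Webcam  | NULL    
Chair   | Helen   


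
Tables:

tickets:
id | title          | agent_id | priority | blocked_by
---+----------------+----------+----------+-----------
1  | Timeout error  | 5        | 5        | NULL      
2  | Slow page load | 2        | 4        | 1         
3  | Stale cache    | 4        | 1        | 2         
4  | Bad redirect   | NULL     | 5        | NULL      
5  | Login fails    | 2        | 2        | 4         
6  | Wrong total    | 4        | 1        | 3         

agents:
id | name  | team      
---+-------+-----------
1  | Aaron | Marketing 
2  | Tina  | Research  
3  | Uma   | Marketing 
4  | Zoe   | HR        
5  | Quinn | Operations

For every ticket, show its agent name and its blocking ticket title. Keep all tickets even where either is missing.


Two LEFT JOINs from the same base table tickets: one to agents via agent_id, one to tickets itself via blocked_by. Both are LEFT so every ticket is preserved.
Match against agents:
  - ticket 1 (Timeout error): agent_id=5 -> matches Quinn
  - ticket 2 (Slow page load): agent_id=2 -> matches Tina
  - ticket 3 (Stale cache): agent_id=4 -> matches Zoe
  - ticket 4 (Bad redirect): agent_id=NULL, no match -> kept with NULL
  - ticket 5 (Login fails): agent_id=2 -> matches Tina
  - ticket 6 (Wrong total): agent_id=4 -> matches Zoe
Match against tickets (self):
  - ticket 1 (Timeout error): blocked_by=NULL -> NULL
  - ticket 2 (Slow page load): blocked_by=1 -> Timeout error
  - ticket 3 (Stale cache): blocked_by=2 -> Slow page load
  - ticket 4 (Bad redirect): blocked_by=NULL -> NULL
  - ticket 5 (Login fails): blocked_by=4 -> Bad redirect
  - ticket 6 (Wrong total): blocked_by=3 -> Stale cache

SQL:
SELECT a.title, b.name AS agent, c.title AS blocked_by
FROM tickets a
LEFT JOIN agents b ON a.agent_id = b.id
LEFT JOIN tickets c ON a.blocked_by = c.id

Result:
title          | agent | blocked_by    
---------------+-------+---------------
Timeout error  | Quinn | NULL          
Slow page load | Tina  | Timeout error 
Stale cache    | Zoe   | Slow page load
Bad redirect   | NULL  | NULL          
Login fails    | Tina  | Bad redirect  
Wrong total    | Zoe   | Stale cache   


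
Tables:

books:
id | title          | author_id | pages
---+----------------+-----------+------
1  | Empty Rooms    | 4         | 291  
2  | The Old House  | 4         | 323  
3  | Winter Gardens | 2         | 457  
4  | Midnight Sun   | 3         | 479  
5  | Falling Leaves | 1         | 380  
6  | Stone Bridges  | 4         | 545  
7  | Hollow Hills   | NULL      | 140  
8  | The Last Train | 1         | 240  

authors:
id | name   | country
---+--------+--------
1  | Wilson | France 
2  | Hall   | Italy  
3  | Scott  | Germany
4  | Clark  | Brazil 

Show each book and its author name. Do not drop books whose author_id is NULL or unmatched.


LEFT JOIN keeps every row from books (the left table); where author_id has no match in authors, the author columns become NULL. Walk through each book:
  - book 1 (Empty Rooms): author_id=4 -> matches Clark
  - book 2 (The Old House): author_id=4 -> matches Clark
  - book 3 (Winter Gardens): author_id=2 -> matches Hall
  - book 4 (Midnight Sun): author_id=3 -> matches Scott
  - book 5 (Falling Leaves): author_id=1 -> matches Wilson
  - book 6 (Stone Bridges): author_id=4 -> matches Clark
  - book 7 (Hollow Hills): author_id=NULL, no match -> kept with NULL
  - book 8 (The Last Train): author_id=1 -> matches Wilson
All 8 rows appear; 1 has NULL author.

SQL:
SELECT a.title, b.name AS author
FROM books a
LEFT JOIN authors b ON a.author_id = b.id

Result:
title          | author
---------------+-------
Empty Rooms    | Clark 
The Old House  | Clark 
Winter Gardens | Hall  
Midnight Sun   | Scott 
Falling Leaves | Wilson
Stone Bridges  | Clark 
Hollow Hills   | NULL  
The Last Train | Wilson


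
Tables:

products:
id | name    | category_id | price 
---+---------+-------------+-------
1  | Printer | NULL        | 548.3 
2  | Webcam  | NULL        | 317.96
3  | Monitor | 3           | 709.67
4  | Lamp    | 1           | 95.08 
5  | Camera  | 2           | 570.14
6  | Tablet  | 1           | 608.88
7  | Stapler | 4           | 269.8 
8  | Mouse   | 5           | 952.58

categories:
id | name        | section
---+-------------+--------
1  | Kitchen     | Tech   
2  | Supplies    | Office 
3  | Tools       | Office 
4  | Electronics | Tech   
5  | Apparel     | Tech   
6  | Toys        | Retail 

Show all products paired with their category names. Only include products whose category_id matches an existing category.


INNER JOIN keeps only products rows whose category_id matches an id in categories. Walk through each product:
  - product 1 (Printer): category_id=NULL, no match -> dropped
  - product 2 (Webcam): category_id=NULL, no match -> dropped
  - product 3 (Monitor): category_id=3 -> matches Tools
  - product 4 (Lamp): category_id=1 -> matches Kitchen
  - product 5 (Camera): category_id=2 -> matches Supplies
  - product 6 (Tablet): category_id=1 -> matches Kitchen
  - product 7 (Stapler): category_id=4 -> matches Electronics
  - product 8 (Mouse): category_id=5 -> matches Apparel
So 2 of 8 rows are dropped.

SQL:
SELECT a.name, b.name AS category
FROM products a
INNER JOIN categories b ON a.category_id = b.id

Result:
name    | category   
--------+------------
Monitor | Tools      
Lamp    | Kitchen    
Camera  | Supplies   
Tablet  | Kitchen    
Stapler | Electronics
Mouse   | Apparel    


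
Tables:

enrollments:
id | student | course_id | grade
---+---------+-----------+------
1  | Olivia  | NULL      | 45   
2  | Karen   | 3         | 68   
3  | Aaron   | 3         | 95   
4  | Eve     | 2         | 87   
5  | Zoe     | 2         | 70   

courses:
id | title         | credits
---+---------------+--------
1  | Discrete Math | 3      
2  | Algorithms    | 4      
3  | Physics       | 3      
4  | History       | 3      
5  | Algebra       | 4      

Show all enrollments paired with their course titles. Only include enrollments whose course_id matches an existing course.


INNER JOIN keeps only enrollments rows whose course_id matches an id in courses. Walk through each enrollment:
  - enrollment 1 (Olivia): course_id=NULL, no match -> dropped
  - enrollment 2 (Karen): course_id=3 -> matches Physics
  - enrollment 3 (Aaron): course_id=3 -> matches Physics
  - enrollment 4 (Eve): course_id=2 -> matches Algorithms
  - enrollment 5 (Zoe): course_id=2 -> matches Algorithms
So 1 of 5 rows is dropped.

SQL:
SELECT a.student, b.title AS course
FROM enrollments a
INNER JOIN courses b ON a.course_id = b.id

Result:
student | course    
--------+-----------
Karen   | Physics   
Aaron   | Physics   
Eve     | Algorithms
Zoe     | Algorithms


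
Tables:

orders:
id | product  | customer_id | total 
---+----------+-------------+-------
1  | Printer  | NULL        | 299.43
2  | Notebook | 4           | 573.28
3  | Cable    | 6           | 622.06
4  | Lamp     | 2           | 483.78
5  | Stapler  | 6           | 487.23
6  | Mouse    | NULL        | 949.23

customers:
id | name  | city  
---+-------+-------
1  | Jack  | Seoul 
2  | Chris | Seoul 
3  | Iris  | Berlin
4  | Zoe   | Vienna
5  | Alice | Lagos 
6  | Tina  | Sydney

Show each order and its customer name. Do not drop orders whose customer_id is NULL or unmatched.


LEFT JOIN keeps every row from orders (the left table); where customer_id has no match in customers, the customer columns become NULL. Walk through each order:
  - order 1 (Printer): customer_id=NULL, no match -> kept with NULL
  - order 2 (Notebook): customer_id=4 -> matches Zoe
  - order 3 (Cable): customer_id=6 -> matches Tina
  - order 4 (Lamp): customer_id=2 -> matches Chris
  - order 5 (Stapler): customer_id=6 -> matches Tina
  - order 6 (Mouse): customer_id=NULL, no match -> kept with NULL
All 6 rows appear; 2 have NULL customer.

SQL:
SELECT a.product, b.name AS customer
FROM orders a
LEFT JOIN customers b ON a.customer_id = b.id

Result:
product  | customer
---------+---------
Printer  | NULL    
Notebook | Zoe     
Cable    | Tina    
Lamp     | Chris   
Stapler  | Tina    
Mouse    | NULL    


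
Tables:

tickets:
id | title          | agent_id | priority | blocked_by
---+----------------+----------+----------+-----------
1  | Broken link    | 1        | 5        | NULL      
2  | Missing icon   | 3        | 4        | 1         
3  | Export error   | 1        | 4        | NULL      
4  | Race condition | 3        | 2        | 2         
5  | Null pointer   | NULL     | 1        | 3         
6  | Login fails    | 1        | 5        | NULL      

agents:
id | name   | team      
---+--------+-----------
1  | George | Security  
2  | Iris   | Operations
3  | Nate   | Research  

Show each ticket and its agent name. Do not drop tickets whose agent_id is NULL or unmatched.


LEFT JOIN keeps every row from tickets (the left table); where agent_id has no match in agents, the agent columns become NULL. Walk through each ticket:
  - ticket 1 (Broken link): agent_id=1 -> matches George
  - ticket 2 (Missing icon): agent_id=3 -> matches Nate
  - ticket 3 (Export error): agent_id=1 -> matches George
  - ticket 4 (Race condition): agent_id=3 -> matches Nate
  - ticket 5 (Null pointer): agent_id=NULL, no match -> kept with NULL
  - ticket 6 (Login fails): agent_id=1 -> matches George
All 6 rows appear; 1 has NULL agent.

SQL:
SELECT a.title, b.name AS agent
FROM tickets a
LEFT JOIN agents b ON a.agent_id = b.id

Result:
title          | agent 
---------------+-------
Broken link    | George
Missing icon   | Nate  
Export error   | George
Race condition | Nate  
Null pointer   | NULL  
Login fails    | George


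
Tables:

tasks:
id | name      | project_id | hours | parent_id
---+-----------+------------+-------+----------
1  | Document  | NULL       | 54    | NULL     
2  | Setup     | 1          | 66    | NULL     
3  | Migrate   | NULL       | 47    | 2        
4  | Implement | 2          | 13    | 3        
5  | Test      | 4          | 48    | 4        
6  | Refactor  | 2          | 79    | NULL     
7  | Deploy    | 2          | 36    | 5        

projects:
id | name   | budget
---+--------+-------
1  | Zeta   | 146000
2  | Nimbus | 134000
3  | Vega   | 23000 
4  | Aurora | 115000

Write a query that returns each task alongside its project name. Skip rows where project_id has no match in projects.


INNER JOIN keeps only tasks rows whose project_id matches an id in projects. Walk through each task:
  - task 1 (Document): project_id=NULL, no match -> dropped
  - task 2 (Setup): project_id=1 -> matches Zeta
  - task 3 (Migrate): project_id=NULL, no match -> dropped
  - task 4 (Implement): project_id=2 -> matches Nimbus
  - task 5 (Test): project_id=4 -> matches Aurora
  - task 6 (Refactor): project_id=2 -> matches Nimbus
  - task 7 (Deploy): project_id=2 -> matches Nimbus
So 2 of 7 rows are dropped.

SQL:
SELECT a.name, b.name AS project
FROM tasks a
INNER JOIN projects b ON a.project_id = b.id

Result:
name      | project
----------+--------
Setup     | Zeta   
Implement | Nimbus 
Test      | Aurora 
Refactor  | Nimbus 
Deploy    | Nimbus 


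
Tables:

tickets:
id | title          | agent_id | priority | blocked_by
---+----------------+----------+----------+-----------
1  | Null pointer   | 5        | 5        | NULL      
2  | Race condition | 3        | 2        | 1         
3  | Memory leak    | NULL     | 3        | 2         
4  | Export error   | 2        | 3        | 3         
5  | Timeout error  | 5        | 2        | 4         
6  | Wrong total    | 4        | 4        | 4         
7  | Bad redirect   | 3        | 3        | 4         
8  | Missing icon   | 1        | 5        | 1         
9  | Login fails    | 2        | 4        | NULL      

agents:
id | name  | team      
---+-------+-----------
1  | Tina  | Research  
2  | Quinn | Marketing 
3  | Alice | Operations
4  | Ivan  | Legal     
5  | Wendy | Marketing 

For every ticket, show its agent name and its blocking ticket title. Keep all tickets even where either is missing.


Two LEFT JOINs from the same base table tickets: one to agents via agent_id, one to tickets itself via blocked_by. Both are LEFT so every ticket is preserved.
Match against agents:
  - ticket 1 (Null pointer): agent_id=5 -> matches Wendy
  - ticket 2 (Race condition): agent_id=3 -> matches Alice
  - ticket 3 (Memory leak): agent_id=NULL, no match -> kept with NULL
  - ticket 4 (Export error): agent_id=2 -> matches Quinn
  - ticket 5 (Timeout error): agent_id=5 -> matches Wendy
  - ticket 6 (Wrong total): agent_id=4 -> matches Ivan
  - ticket 7 (Bad redirect): agent_id=3 -> matches Alice
  - ticket 8 (Missing icon): agent_id=1 -> matches Tina
  - ticket 9 (Login fails): agent_id=2 -> matches Quinn
Match against tickets (self):
  - ticket 1 (Null pointer): blocked_by=NULL -> NULL
  - ticket 2 (Race condition): blocked_by=1 -> Null pointer
  - ticket 3 (Memory leak): blocked_by=2 -> Race condition
  - ticket 4 (Export error): blocked_by=3 -> Memory leak
  - ticket 5 (Timeout error): blocked_by=4 -> Export error
  - ticket 6 (Wrong total): blocked_by=4 -> Export error
  - ticket 7 (Bad redirect): blocked_by=4 -> Export error
  - ticket 8 (Missing icon): blocked_by=1 -> Null pointer
  - ticket 9 (Login fails): blocked_by=NULL -> NULL

SQL:
SELECT a.title, b.name AS agent, c.title AS blocked_by
FROM tickets a
LEFT JOIN agents b ON a.agent_id = b.id
LEFT JOIN tickets c ON a.blocked_by = c.id

Result:
title          | agent | blocked_by    
---------------+-------+---------------
Null pointer   | Wendy | NULL          
Race condition | Alice | Null pointer  
Memory leak    | NULL  | Race condition
Export error   | Quinn | Memory leak   
Timeout error  | Wendy | Export error  
Wrong total    | Ivan  | Export error  
Bad redirect   | Alice | Export error  
Missing icon   | Tina  | Null pointer  
Login fails    | Quinn | NULL          


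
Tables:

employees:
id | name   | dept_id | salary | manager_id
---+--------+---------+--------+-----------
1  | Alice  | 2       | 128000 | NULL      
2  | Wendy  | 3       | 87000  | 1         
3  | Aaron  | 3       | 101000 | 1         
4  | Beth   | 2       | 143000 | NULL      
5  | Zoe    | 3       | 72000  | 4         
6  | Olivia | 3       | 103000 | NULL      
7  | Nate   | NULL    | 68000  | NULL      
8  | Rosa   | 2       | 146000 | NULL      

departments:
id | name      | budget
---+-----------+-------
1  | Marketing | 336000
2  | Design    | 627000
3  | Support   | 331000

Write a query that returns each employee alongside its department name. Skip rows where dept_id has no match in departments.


INNER JOIN keeps only employees rows whose dept_id matches an id in departments. Walk through each employee:
  - employee 1 (Alice): dept_id=2 -> matches Design
  - employee 2 (Wendy): dept_id=3 -> matches Support
  - employee 3 (Aaron): dept_id=3 -> matches Support
  - employee 4 (Beth): dept_id=2 -> matches Design
  - employee 5 (Zoe): dept_id=3 -> matches Support
  - employee 6 (Olivia): dept_id=3 -> matches Support
  - employee 7 (Nate): dept_id=NULL, no match -> dropped
  - employee 8 (Rosa): dept_id=2 -> matches Design
So 1 of 8 rows is dropped.

SQL:
SELECT a.name, b.name AS department
FROM employees a
INNER JOIN departments b ON a.dept_id = b.id

Result:
name   | department
-------+-----------
Alice  | Design    
Wendy  | Support   
Aaron  | Support   
Beth   | Design    
Zoe    | Support   
Olivia | Support   
Rosa   | Design    


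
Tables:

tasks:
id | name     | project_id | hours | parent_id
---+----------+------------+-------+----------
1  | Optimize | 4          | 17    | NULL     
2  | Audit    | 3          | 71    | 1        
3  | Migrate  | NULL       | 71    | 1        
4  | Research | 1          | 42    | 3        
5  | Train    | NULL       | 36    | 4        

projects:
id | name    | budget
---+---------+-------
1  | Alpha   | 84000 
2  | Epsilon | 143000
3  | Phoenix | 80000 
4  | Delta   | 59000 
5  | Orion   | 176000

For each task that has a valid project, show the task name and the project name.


INNER JOIN keeps only tasks rows whose project_id matches an id in projects. Walk through each task:
  - task 1 (Optimize): project_id=4 -> matches Delta
  - task 2 (Audit): project_id=3 -> matches Phoenix
  - task 3 (Migrate): project_id=NULL, no match -> dropped
  - task 4 (Research): project_id=1 -> matches Alpha
  - task 5 (Train): project_id=NULL, no match -> dropped
So 2 of 5 rows are dropped.

SQL:
SELECT a.name, b.name AS project
FROM tasks a
INNER JOIN projects b ON a.project_id = b.id

Result:
name     | project
---------+--------
Optimize | Delta  
Audit    | Phoenix
Research | Alpha  


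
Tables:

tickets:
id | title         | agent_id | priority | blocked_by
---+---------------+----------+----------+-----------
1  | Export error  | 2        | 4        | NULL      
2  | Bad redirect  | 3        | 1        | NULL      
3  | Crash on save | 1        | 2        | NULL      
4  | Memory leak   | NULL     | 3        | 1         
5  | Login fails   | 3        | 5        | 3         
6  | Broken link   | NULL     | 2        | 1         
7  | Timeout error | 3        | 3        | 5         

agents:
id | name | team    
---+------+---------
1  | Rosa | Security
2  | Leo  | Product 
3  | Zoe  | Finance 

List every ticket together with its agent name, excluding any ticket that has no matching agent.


INNER JOIN keeps only tickets rows whose agent_id matches an id in agents. Walk through each ticket:
  - ticket 1 (Export error): agent_id=2 -> matches Leo
  - ticket 2 (Bad redirect): agent_id=3 -> matches Zoe
  - ticket 3 (Crash on save): agent_id=1 -> matches Rosa
  - ticket 4 (Memory leak): agent_id=NULL, no match -> dropped
  - ticket 5 (Login fails): agent_id=3 -> matches Zoe
  - ticket 6 (Broken link): agent_id=NULL, no match -> dropped
  - ticket 7 (Timeout error): agent_id=3 -> matches Zoe
So 2 of 7 rows are dropped.

SQL:
SELECT a.title, b.name AS agent
FROM tickets a
INNER JOIN agents b ON a.agent_id = b.id

Result:
title         | agent
--------------+------
Export error  | Leo  
Bad redirect  | Zoe  
Crash on save | Rosa 
Login fails   | Zoe  
Timeout error | Zoe  


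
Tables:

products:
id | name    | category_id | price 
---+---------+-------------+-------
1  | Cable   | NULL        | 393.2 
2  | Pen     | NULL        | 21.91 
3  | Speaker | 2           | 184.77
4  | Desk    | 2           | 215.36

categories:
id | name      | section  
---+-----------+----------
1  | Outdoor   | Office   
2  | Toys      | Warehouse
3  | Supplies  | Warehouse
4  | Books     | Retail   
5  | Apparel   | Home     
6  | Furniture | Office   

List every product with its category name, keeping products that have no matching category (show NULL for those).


LEFT JOIN keeps every row from products (the left table); where category_id has no match in categories, the category columns become NULL. Walk through each product:
  - product 1 (Cable): category_id=NULL, no match -> kept with NULL
  - product 2 (Pen): category_id=NULL, no match -> kept with NULL
  - product 3 (Speaker): category_id=2 -> matches Toys
  - product 4 (Desk): category_id=2 -> matches Toys
All 4 rows appear; 2 have NULL category.

SQL:
SELECT a.name, b.name AS category
FROM products a
LEFT JOIN categories b ON a.category_id = b.id

Result:
name    | category
--------+---------
Cable   | NULL    
Pen     | NULL    
Speaker | Toys    
Desk    | Toys    


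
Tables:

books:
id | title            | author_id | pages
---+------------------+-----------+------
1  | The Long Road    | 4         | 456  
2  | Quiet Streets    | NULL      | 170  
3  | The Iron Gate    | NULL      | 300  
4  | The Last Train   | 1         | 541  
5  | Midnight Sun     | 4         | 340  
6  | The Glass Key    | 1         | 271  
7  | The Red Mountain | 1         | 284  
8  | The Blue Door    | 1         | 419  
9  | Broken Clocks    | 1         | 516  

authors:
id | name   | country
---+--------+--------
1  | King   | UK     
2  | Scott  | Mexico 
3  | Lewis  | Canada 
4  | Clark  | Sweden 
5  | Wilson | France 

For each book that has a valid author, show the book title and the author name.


INNER JOIN keeps only books rows whose author_id matches an id in authors. Walk through each book:
  - book 1 (The Long Road): author_id=4 -> matches Clark
  - book 2 (Quiet Streets): author_id=NULL, no match -> dropped
  - book 3 (The Iron Gate): author_id=NULL, no match -> dropped
  - book 4 (The Last Train): author_id=1 -> matches King
  - book 5 (Midnight Sun): author_id=4 -> matches Clark
  - book 6 (The Glass Key): author_id=1 -> matches King
  - book 7 (The Red Mountain): author_id=1 -> matches King
  - book 8 (The Blue Door): author_id=1 -> matches King
  - book 9 (Broken Clocks): author_id=1 -> matches King
So 2 of 9 rows are dropped.

SQL:
SELECT a.title, b.name AS author
FROM books a
INNER JOIN authors b ON a.author_id = b.id

Result:
title            | author
-----------------+-------
The Long Road    | Clark 
The Last Train   | King  
Midnight Sun     | Clark 
The Glass Key    | King  
The Red Mountain | King  
The Blue Door    | King  
Broken Clocks    | King  
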